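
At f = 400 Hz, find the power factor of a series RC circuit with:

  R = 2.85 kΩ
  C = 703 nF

Step 1 — Angular frequency: ω = 2π·f = 2π·400 = 2513 rad/s.
Step 2 — Component impedances:
  R: Z = R = 2850 Ω
  C: Z = 1/(jωC) = -j/(ω·C) = 0 - j566 Ω
Step 3 — Series combination: Z_total = R + C = 2850 - j566 Ω = 2906∠-11.2° Ω.
Step 4 — Power factor: PF = cos(φ) = Re(Z)/|Z| = 2850/2905.7 = 0.9808.
Step 5 — Type: Im(Z) = -566 ⇒ leading (phase φ = -11.2°).

PF = 0.9808 (leading, φ = -11.2°)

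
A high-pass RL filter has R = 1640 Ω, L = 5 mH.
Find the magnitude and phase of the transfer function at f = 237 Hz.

Step 1 — Angular frequency: ω = 2π·237 = 1489 rad/s.
Step 2 — Transfer function: H(jω) = jωL/(R + jωL).
Step 3 — Numerator jωL = j·7.446; denominator R + jωL = 1640 + j7.446.
Step 4 — H = 2.061e-05 + j0.00454.
Step 5 — Magnitude: |H| = 0.00454 (-46.9 dB); phase: φ = 89.7°.

|H| = 0.00454 (-46.9 dB), φ = 89.7°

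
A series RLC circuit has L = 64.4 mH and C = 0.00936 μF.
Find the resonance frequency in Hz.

Step 1 — Resonance condition Im(Z)=0 gives ω₀ = 1/√(LC).
Step 2 — ω₀ = 1/√(0.0644·9.36e-09) = 4.073e+04 rad/s.
Step 3 — f₀ = ω₀/(2π) = 6482 Hz.

f₀ = 6482 Hz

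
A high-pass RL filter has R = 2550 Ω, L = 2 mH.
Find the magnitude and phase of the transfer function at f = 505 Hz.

Step 1 — Angular frequency: ω = 2π·505 = 3173 rad/s.
Step 2 — Transfer function: H(jω) = jωL/(R + jωL).
Step 3 — Numerator jωL = j·6.346; denominator R + jωL = 2550 + j6.346.
Step 4 — H = 6.193e-06 + j0.002489.
Step 5 — Magnitude: |H| = 0.002489 (-52.1 dB); phase: φ = 89.9°.

|H| = 0.002489 (-52.1 dB), φ = 89.9°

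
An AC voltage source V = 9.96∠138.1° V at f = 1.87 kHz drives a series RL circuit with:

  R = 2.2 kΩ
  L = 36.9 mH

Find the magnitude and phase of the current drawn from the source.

Step 1 — Angular frequency: ω = 2π·f = 2π·1870 = 1.175e+04 rad/s.
Step 2 — Component impedances:
  R: Z = R = 2200 Ω
  L: Z = jωL = j·1.175e+04·0.0369 = 0 + j433.6 Ω
Step 3 — Series combination: Z_total = R + L = 2200 + j433.6 Ω = 2242∠11.1° Ω.
Step 4 — Source phasor: V = 9.96∠138.1° V = -7.413 + j6.652 V.
Step 5 — Ohm's law: I = V / Z_total = (-7.413 + j6.652) / (2200 + j433.6) = -0.00267 + j0.00355 A.
Step 6 — Convert to polar: |I| = 0.004442 A, ∠I = 127.0°.

I = 0.004442∠127.0° A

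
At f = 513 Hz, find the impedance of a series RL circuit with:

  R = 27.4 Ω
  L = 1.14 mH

Step 1 — Angular frequency: ω = 2π·f = 2π·513 = 3223 rad/s.
Step 2 — Component impedances:
  R: Z = R = 27.4 Ω
  L: Z = jωL = j·3223·0.00114 = 0 + j3.675 Ω
Step 3 — Series combination: Z_total = R + L = 27.4 + j3.675 Ω = 27.65∠7.6° Ω.

Z = 27.4 + j3.675 Ω = 27.65∠7.6° Ω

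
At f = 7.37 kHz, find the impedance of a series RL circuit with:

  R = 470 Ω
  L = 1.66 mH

Step 1 — Angular frequency: ω = 2π·f = 2π·7370 = 4.631e+04 rad/s.
Step 2 — Component impedances:
  R: Z = R = 470 Ω
  L: Z = jωL = j·4.631e+04·0.00166 = 0 + j76.87 Ω
Step 3 — Series combination: Z_total = R + L = 470 + j76.87 Ω = 476.2∠9.3° Ω.

Z = 470 + j76.87 Ω = 476.2∠9.3° Ω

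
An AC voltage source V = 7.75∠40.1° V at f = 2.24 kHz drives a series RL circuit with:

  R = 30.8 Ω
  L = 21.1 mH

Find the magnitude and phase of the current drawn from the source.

Step 1 — Angular frequency: ω = 2π·f = 2π·2240 = 1.407e+04 rad/s.
Step 2 — Component impedances:
  R: Z = R = 30.8 Ω
  L: Z = jωL = j·1.407e+04·0.0211 = 0 + j297 Ω
Step 3 — Series combination: Z_total = R + L = 30.8 + j297 Ω = 298.6∠84.1° Ω.
Step 4 — Source phasor: V = 7.75∠40.1° V = 5.928 + j4.992 V.
Step 5 — Ohm's law: I = V / Z_total = (5.928 + j4.992) / (30.8 + j297) = 0.01868 - j0.01802 A.
Step 6 — Convert to polar: |I| = 0.02596 A, ∠I = -44.0°.

I = 0.02596∠-44.0° A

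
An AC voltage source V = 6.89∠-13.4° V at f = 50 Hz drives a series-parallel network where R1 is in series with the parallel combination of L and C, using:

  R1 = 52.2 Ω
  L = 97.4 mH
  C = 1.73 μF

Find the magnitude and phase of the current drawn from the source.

Step 1 — Angular frequency: ω = 2π·f = 2π·50 = 314.2 rad/s.
Step 2 — Component impedances:
  R1: Z = R = 52.2 Ω
  L: Z = jωL = j·314.2·0.0974 = 0 + j30.6 Ω
  C: Z = 1/(jωC) = -j/(ω·C) = 0 - j1840 Ω
Step 3 — Parallel branch: L || C = 1/(1/L + 1/C) = 0 + j31.12 Ω.
Step 4 — Series with R1: Z_total = R1 + (L || C) = 52.2 + j31.12 Ω = 60.77∠30.8° Ω.
Step 5 — Source phasor: V = 6.89∠-13.4° V = 6.702 - j1.597 V.
Step 6 — Ohm's law: I = V / Z_total = (6.702 - j1.597) / (52.2 + j31.12) = 0.08128 - j0.07904 A.
Step 7 — Convert to polar: |I| = 0.1134 A, ∠I = -44.2°.

I = 0.1134∠-44.2° A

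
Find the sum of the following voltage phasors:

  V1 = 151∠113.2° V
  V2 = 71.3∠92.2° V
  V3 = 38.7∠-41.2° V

Step 1 — Convert each phasor to rectangular form:
  V1 = 151·(cos(113.2°) + j·sin(113.2°)) = -59.49 + j138.8 V
  V2 = 71.3·(cos(92.2°) + j·sin(92.2°)) = -2.737 + j71.25 V
  V3 = 38.7·(cos(-41.2°) + j·sin(-41.2°)) = 29.12 - j25.49 V
Step 2 — Sum components: V_total = -33.1 + j184.5 V.
Step 3 — Convert to polar: |V_total| = 187.5 V, ∠V_total = 100.2°.

V_total = 187.5∠100.2° V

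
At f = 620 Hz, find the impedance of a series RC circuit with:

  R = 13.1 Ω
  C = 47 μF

Step 1 — Angular frequency: ω = 2π·f = 2π·620 = 3896 rad/s.
Step 2 — Component impedances:
  R: Z = R = 13.1 Ω
  C: Z = 1/(jωC) = -j/(ω·C) = 0 - j5.462 Ω
Step 3 — Series combination: Z_total = R + C = 13.1 - j5.462 Ω = 14.19∠-22.6° Ω.

Z = 13.1 - j5.462 Ω = 14.19∠-22.6° Ω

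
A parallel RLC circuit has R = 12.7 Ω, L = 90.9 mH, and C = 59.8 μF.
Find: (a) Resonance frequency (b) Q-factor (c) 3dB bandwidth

Step 1 — Resonance: ω₀ = 1/√(LC) = 1/√(0.0909·5.98e-05) = 428.9 rad/s.
Step 2 — f₀ = ω₀/(2π) = 68.26 Hz.
Step 3 — Parallel Q: Q = R/(ω₀L) = 12.7/(428.9·0.0909) = 0.3257.
Step 4 — Bandwidth: Δω = ω₀/Q = 1317 rad/s; BW = Δω/(2π) = 209.6 Hz.

(a) f₀ = 68.26 Hz  (b) Q = 0.3257  (c) BW = 209.6 Hz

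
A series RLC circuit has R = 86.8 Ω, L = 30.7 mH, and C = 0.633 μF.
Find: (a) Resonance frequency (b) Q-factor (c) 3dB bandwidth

Step 1 — Resonance: ω₀ = 1/√(LC) = 1/√(0.0307·6.33e-07) = 7173 rad/s.
Step 2 — f₀ = ω₀/(2π) = 1142 Hz.
Step 3 — Series Q: Q = ω₀L/R = 7173·0.0307/86.8 = 2.537.
Step 4 — Bandwidth: Δω = ω₀/Q = 2827 rad/s; BW = Δω/(2π) = 450 Hz.

(a) f₀ = 1142 Hz  (b) Q = 2.537  (c) BW = 450 Hz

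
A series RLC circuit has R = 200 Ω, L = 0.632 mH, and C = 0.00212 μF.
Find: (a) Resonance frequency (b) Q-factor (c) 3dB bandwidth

Step 1 — Resonance: ω₀ = 1/√(LC) = 1/√(0.000632·2.12e-09) = 8.639e+05 rad/s.
Step 2 — f₀ = ω₀/(2π) = 1.375e+05 Hz.
Step 3 — Series Q: Q = ω₀L/R = 8.639e+05·0.000632/200 = 2.73.
Step 4 — Bandwidth: Δω = ω₀/Q = 3.165e+05 rad/s; BW = Δω/(2π) = 5.037e+04 Hz.

(a) f₀ = 1.375e+05 Hz  (b) Q = 2.73  (c) BW = 5.037e+04 Hz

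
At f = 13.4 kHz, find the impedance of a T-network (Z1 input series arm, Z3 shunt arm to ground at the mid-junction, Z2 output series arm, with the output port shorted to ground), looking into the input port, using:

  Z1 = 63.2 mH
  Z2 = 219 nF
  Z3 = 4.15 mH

Step 1 — Angular frequency: ω = 2π·f = 2π·1.34e+04 = 8.419e+04 rad/s.
Step 2 — Component impedances:
  Z1: Z = jωL = j·8.419e+04·0.0632 = 0 + j5321 Ω
  Z2: Z = 1/(jωC) = -j/(ω·C) = 0 - j54.23 Ω
  Z3: Z = jωL = j·8.419e+04·0.00415 = 0 + j349.4 Ω
Step 3 — With the output port shorted to ground, the output series arm Z2 runs from the junction to ground; the shunt arm Z3 also runs from the junction to ground. They appear in parallel: Z3 || Z2 = 0 - j64.2 Ω.
Step 4 — Series with input arm Z1: Z_in = Z1 + (Z3 || Z2) = 0 + j5257 Ω = 5257∠90.0° Ω.

Z = 0 + j5257 Ω = 5257∠90.0° Ω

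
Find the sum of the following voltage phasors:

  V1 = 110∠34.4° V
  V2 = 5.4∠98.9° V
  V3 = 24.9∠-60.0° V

Step 1 — Convert each phasor to rectangular form:
  V1 = 110·(cos(34.4°) + j·sin(34.4°)) = 90.76 + j62.15 V
  V2 = 5.4·(cos(98.9°) + j·sin(98.9°)) = -0.8354 + j5.335 V
  V3 = 24.9·(cos(-60.0°) + j·sin(-60.0°)) = 12.45 - j21.56 V
Step 2 — Sum components: V_total = 102.4 + j45.92 V.
Step 3 — Convert to polar: |V_total| = 112.2 V, ∠V_total = 24.2°.

V_total = 112.2∠24.2° V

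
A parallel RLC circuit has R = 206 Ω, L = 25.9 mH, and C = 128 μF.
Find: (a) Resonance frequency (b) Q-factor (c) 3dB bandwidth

Step 1 — Resonance: ω₀ = 1/√(LC) = 1/√(0.0259·0.000128) = 549.2 rad/s.
Step 2 — f₀ = ω₀/(2π) = 87.41 Hz.
Step 3 — Parallel Q: Q = R/(ω₀L) = 206/(549.2·0.0259) = 14.48.
Step 4 — Bandwidth: Δω = ω₀/Q = 37.92 rad/s; BW = Δω/(2π) = 6.036 Hz.

(a) f₀ = 87.41 Hz  (b) Q = 14.48  (c) BW = 6.036 Hz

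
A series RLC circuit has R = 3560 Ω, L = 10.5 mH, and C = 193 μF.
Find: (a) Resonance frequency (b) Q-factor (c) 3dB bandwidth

Step 1 — Resonance: ω₀ = 1/√(LC) = 1/√(0.0105·0.000193) = 702.5 rad/s.
Step 2 — f₀ = ω₀/(2π) = 111.8 Hz.
Step 3 — Series Q: Q = ω₀L/R = 702.5·0.0105/3560 = 0.002072.
Step 4 — Bandwidth: Δω = ω₀/Q = 3.39e+05 rad/s; BW = Δω/(2π) = 5.396e+04 Hz.

(a) f₀ = 111.8 Hz  (b) Q = 0.002072  (c) BW = 5.396e+04 Hz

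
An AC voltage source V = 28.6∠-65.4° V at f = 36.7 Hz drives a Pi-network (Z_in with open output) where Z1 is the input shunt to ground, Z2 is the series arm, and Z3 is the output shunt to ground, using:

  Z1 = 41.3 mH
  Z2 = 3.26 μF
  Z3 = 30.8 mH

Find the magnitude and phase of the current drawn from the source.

Step 1 — Angular frequency: ω = 2π·f = 2π·36.7 = 230.6 rad/s.
Step 2 — Component impedances:
  Z1: Z = jωL = j·230.6·0.0413 = 0 + j9.523 Ω
  Z2: Z = 1/(jωC) = -j/(ω·C) = 0 - j1330 Ω
  Z3: Z = jωL = j·230.6·0.0308 = 0 + j7.102 Ω
Step 3 — With open output, the series arm Z2 and the output shunt Z3 appear in series to ground: Z2 + Z3 = 0 - j1323 Ω.
Step 4 — Parallel with input shunt Z1: Z_in = Z1 || (Z2 + Z3) = 0 + j9.593 Ω = 9.593∠90.0° Ω.
Step 5 — Source phasor: V = 28.6∠-65.4° V = 11.91 - j26 V.
Step 6 — Ohm's law: I = V / Z_total = (11.91 - j26) / (0 + j9.593) = -2.711 - j1.241 A.
Step 7 — Convert to polar: |I| = 2.981 A, ∠I = -155.4°.

I = 2.981∠-155.4° A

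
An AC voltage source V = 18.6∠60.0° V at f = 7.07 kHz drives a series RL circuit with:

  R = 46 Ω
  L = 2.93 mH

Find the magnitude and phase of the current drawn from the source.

Step 1 — Angular frequency: ω = 2π·f = 2π·7070 = 4.442e+04 rad/s.
Step 2 — Component impedances:
  R: Z = R = 46 Ω
  L: Z = jωL = j·4.442e+04·0.00293 = 0 + j130.2 Ω
Step 3 — Series combination: Z_total = R + L = 46 + j130.2 Ω = 138∠70.5° Ω.
Step 4 — Source phasor: V = 18.6∠60.0° V = 9.3 + j16.11 V.
Step 5 — Ohm's law: I = V / Z_total = (9.3 + j16.11) / (46 + j130.2) = 0.1325 - j0.02464 A.
Step 6 — Convert to polar: |I| = 0.1347 A, ∠I = -10.5°.

I = 0.1347∠-10.5° A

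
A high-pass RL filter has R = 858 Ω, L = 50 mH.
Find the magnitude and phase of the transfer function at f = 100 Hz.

Step 1 — Angular frequency: ω = 2π·100 = 628.3 rad/s.
Step 2 — Transfer function: H(jω) = jωL/(R + jωL).
Step 3 — Numerator jωL = j·31.42; denominator R + jωL = 858 + j31.42.
Step 4 — H = 0.001339 + j0.03657.
Step 5 — Magnitude: |H| = 0.03659 (-28.7 dB); phase: φ = 87.9°.

|H| = 0.03659 (-28.7 dB), φ = 87.9°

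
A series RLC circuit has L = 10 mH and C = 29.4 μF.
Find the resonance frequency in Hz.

Step 1 — Resonance condition Im(Z)=0 gives ω₀ = 1/√(LC).
Step 2 — ω₀ = 1/√(0.01·2.94e-05) = 1844 rad/s.
Step 3 — f₀ = ω₀/(2π) = 293.5 Hz.

f₀ = 293.5 Hz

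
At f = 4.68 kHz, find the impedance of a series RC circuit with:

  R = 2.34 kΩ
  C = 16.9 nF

Step 1 — Angular frequency: ω = 2π·f = 2π·4680 = 2.941e+04 rad/s.
Step 2 — Component impedances:
  R: Z = R = 2340 Ω
  C: Z = 1/(jωC) = -j/(ω·C) = 0 - j2012 Ω
Step 3 — Series combination: Z_total = R + C = 2340 - j2012 Ω = 3086∠-40.7° Ω.

Z = 2340 - j2012 Ω = 3086∠-40.7° Ω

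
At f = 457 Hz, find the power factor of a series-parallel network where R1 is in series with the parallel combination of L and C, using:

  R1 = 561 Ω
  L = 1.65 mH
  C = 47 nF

Step 1 — Angular frequency: ω = 2π·f = 2π·457 = 2871 rad/s.
Step 2 — Component impedances:
  R1: Z = R = 561 Ω
  L: Z = jωL = j·2871·0.00165 = 0 + j4.738 Ω
  C: Z = 1/(jωC) = -j/(ω·C) = 0 - j7410 Ω
Step 3 — Parallel branch: L || C = 1/(1/L + 1/C) = 0 + j4.741 Ω.
Step 4 — Series with R1: Z_total = R1 + (L || C) = 561 + j4.741 Ω = 561∠0.5° Ω.
Step 5 — Power factor: PF = cos(φ) = Re(Z)/|Z| = 561/561 = 1.
Step 6 — Type: Im(Z) = 4.741 ⇒ lagging (phase φ = 0.5°).

PF = 1 (lagging, φ = 0.5°)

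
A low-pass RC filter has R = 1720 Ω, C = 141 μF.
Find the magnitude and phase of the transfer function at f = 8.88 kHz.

Step 1 — Angular frequency: ω = 2π·8880 = 5.579e+04 rad/s.
Step 2 — Transfer function: H(jω) = 1/(1 + jωRC).
Step 3 — Denominator: 1 + jωRC = 1 + j·5.579e+04·1720·0.000141 = 1 + j1.353e+04.
Step 4 — H = 5.462e-09 - j7.39e-05.
Step 5 — Magnitude: |H| = 7.39e-05 (-82.6 dB); phase: φ = -90.0°.

|H| = 7.39e-05 (-82.6 dB), φ = -90.0°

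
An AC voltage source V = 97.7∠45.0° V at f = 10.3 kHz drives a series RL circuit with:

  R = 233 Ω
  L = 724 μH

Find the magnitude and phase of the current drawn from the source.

Step 1 — Angular frequency: ω = 2π·f = 2π·1.03e+04 = 6.472e+04 rad/s.
Step 2 — Component impedances:
  R: Z = R = 233 Ω
  L: Z = jωL = j·6.472e+04·0.000724 = 0 + j46.85 Ω
Step 3 — Series combination: Z_total = R + L = 233 + j46.85 Ω = 237.7∠11.4° Ω.
Step 4 — Source phasor: V = 97.7∠45.0° V = 69.08 + j69.08 V.
Step 5 — Ohm's law: I = V / Z_total = (69.08 + j69.08) / (233 + j46.85) = 0.3423 + j0.2277 A.
Step 6 — Convert to polar: |I| = 0.4111 A, ∠I = 33.6°.

I = 0.4111∠33.6° A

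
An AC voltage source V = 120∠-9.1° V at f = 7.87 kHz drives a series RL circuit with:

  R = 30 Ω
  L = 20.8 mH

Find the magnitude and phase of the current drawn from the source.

Step 1 — Angular frequency: ω = 2π·f = 2π·7870 = 4.945e+04 rad/s.
Step 2 — Component impedances:
  R: Z = R = 30 Ω
  L: Z = jωL = j·4.945e+04·0.0208 = 0 + j1029 Ω
Step 3 — Series combination: Z_total = R + L = 30 + j1029 Ω = 1029∠88.3° Ω.
Step 4 — Source phasor: V = 120∠-9.1° V = 118.5 - j18.98 V.
Step 5 — Ohm's law: I = V / Z_total = (118.5 - j18.98) / (30 + j1029) = -0.01508 - j0.1156 A.
Step 6 — Convert to polar: |I| = 0.1166 A, ∠I = -97.4°.

I = 0.1166∠-97.4° A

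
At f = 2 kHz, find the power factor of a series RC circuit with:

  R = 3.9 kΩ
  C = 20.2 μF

Step 1 — Angular frequency: ω = 2π·f = 2π·2000 = 1.257e+04 rad/s.
Step 2 — Component impedances:
  R: Z = R = 3900 Ω
  C: Z = 1/(jωC) = -j/(ω·C) = 0 - j3.939 Ω
Step 3 — Series combination: Z_total = R + C = 3900 - j3.939 Ω = 3900∠-0.1° Ω.
Step 4 — Power factor: PF = cos(φ) = Re(Z)/|Z| = 3900/3900 = 1.
Step 5 — Type: Im(Z) = -3.939 ⇒ leading (phase φ = -0.1°).

PF = 1 (leading, φ = -0.1°)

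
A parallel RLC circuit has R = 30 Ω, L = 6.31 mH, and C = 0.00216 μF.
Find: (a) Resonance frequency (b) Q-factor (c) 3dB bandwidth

Step 1 — Resonance: ω₀ = 1/√(LC) = 1/√(0.00631·2.16e-09) = 2.709e+05 rad/s.
Step 2 — f₀ = ω₀/(2π) = 4.311e+04 Hz.
Step 3 — Parallel Q: Q = R/(ω₀L) = 30/(2.709e+05·0.00631) = 0.01755.
Step 4 — Bandwidth: Δω = ω₀/Q = 1.543e+07 rad/s; BW = Δω/(2π) = 2.456e+06 Hz.

(a) f₀ = 4.311e+04 Hz  (b) Q = 0.01755  (c) BW = 2.456e+06 Hz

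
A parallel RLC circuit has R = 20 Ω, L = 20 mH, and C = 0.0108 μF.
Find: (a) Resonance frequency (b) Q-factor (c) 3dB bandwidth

Step 1 — Resonance: ω₀ = 1/√(LC) = 1/√(0.02·1.08e-08) = 6.804e+04 rad/s.
Step 2 — f₀ = ω₀/(2π) = 1.083e+04 Hz.
Step 3 — Parallel Q: Q = R/(ω₀L) = 20/(6.804e+04·0.02) = 0.0147.
Step 4 — Bandwidth: Δω = ω₀/Q = 4.63e+06 rad/s; BW = Δω/(2π) = 7.368e+05 Hz.

(a) f₀ = 1.083e+04 Hz  (b) Q = 0.0147  (c) BW = 7.368e+05 Hz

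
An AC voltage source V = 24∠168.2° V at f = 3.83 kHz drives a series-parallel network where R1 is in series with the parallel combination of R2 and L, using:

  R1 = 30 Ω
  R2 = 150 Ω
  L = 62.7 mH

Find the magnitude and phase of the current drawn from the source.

Step 1 — Angular frequency: ω = 2π·f = 2π·3830 = 2.406e+04 rad/s.
Step 2 — Component impedances:
  R1: Z = R = 30 Ω
  R2: Z = R = 150 Ω
  L: Z = jωL = j·2.406e+04·0.0627 = 0 + j1509 Ω
Step 3 — Parallel branch: R2 || L = 1/(1/R2 + 1/L) = 148.5 + j14.77 Ω.
Step 4 — Series with R1: Z_total = R1 + (R2 || L) = 178.5 + j14.77 Ω = 179.1∠4.7° Ω.
Step 5 — Source phasor: V = 24∠168.2° V = -23.49 + j4.908 V.
Step 6 — Ohm's law: I = V / Z_total = (-23.49 + j4.908) / (178.5 + j14.77) = -0.1284 + j0.03811 A.
Step 7 — Convert to polar: |I| = 0.134 A, ∠I = 163.5°.

I = 0.134∠163.5° A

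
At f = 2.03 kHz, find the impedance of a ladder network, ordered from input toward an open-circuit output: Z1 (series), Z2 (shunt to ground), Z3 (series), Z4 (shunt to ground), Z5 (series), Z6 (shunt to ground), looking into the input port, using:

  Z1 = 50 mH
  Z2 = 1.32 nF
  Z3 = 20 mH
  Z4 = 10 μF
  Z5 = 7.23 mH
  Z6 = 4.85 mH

Step 1 — Angular frequency: ω = 2π·f = 2π·2030 = 1.275e+04 rad/s.
Step 2 — Component impedances:
  Z1: Z = jωL = j·1.275e+04·0.05 = 0 + j637.7 Ω
  Z2: Z = 1/(jωC) = -j/(ω·C) = 0 - j5.94e+04 Ω
  Z3: Z = jωL = j·1.275e+04·0.02 = 0 + j255.1 Ω
  Z4: Z = 1/(jωC) = -j/(ω·C) = 0 - j7.84 Ω
  Z5: Z = jωL = j·1.275e+04·0.00723 = 0 + j92.22 Ω
  Z6: Z = jωL = j·1.275e+04·0.00485 = 0 + j61.86 Ω
Step 3 — Ladder network (open output): work backward from the far end, alternating series and parallel combinations. Z_in = 0 + j885.6 Ω = 885.6∠90.0° Ω.

Z = 0 + j885.6 Ω = 885.6∠90.0° Ω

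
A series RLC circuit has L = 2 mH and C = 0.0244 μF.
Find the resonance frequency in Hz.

Step 1 — Resonance condition Im(Z)=0 gives ω₀ = 1/√(LC).
Step 2 — ω₀ = 1/√(0.002·2.44e-08) = 1.431e+05 rad/s.
Step 3 — f₀ = ω₀/(2π) = 2.278e+04 Hz.

f₀ = 2.278e+04 Hz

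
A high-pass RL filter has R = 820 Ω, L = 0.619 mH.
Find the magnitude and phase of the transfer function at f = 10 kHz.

Step 1 — Angular frequency: ω = 2π·1e+04 = 6.283e+04 rad/s.
Step 2 — Transfer function: H(jω) = jωL/(R + jωL).
Step 3 — Numerator jωL = j·38.89; denominator R + jωL = 820 + j38.89.
Step 4 — H = 0.002245 + j0.04732.
Step 5 — Magnitude: |H| = 0.04738 (-26.5 dB); phase: φ = 87.3°.

|H| = 0.04738 (-26.5 dB), φ = 87.3°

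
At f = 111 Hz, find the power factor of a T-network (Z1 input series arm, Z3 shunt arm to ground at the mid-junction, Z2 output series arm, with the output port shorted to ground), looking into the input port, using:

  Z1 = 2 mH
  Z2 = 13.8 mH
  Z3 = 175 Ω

Step 1 — Angular frequency: ω = 2π·f = 2π·111 = 697.4 rad/s.
Step 2 — Component impedances:
  Z1: Z = jωL = j·697.4·0.002 = 0 + j1.395 Ω
  Z2: Z = jωL = j·697.4·0.0138 = 0 + j9.625 Ω
  Z3: Z = R = 175 Ω
Step 3 — With the output port shorted to ground, the output series arm Z2 runs from the junction to ground; the shunt arm Z3 also runs from the junction to ground. They appear in parallel: Z3 || Z2 = 0.5277 + j9.596 Ω.
Step 4 — Series with input arm Z1: Z_in = Z1 + (Z3 || Z2) = 0.5277 + j10.99 Ω = 11∠87.3° Ω.
Step 5 — Power factor: PF = cos(φ) = Re(Z)/|Z| = 0.52773/11.003 = 0.04796.
Step 6 — Type: Im(Z) = 10.99 ⇒ lagging (phase φ = 87.3°).

PF = 0.04796 (lagging, φ = 87.3°)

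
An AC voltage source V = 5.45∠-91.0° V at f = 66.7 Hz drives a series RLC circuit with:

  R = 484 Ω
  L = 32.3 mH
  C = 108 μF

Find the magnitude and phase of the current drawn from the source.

Step 1 — Angular frequency: ω = 2π·f = 2π·66.7 = 419.1 rad/s.
Step 2 — Component impedances:
  R: Z = R = 484 Ω
  L: Z = jωL = j·419.1·0.0323 = 0 + j13.54 Ω
  C: Z = 1/(jωC) = -j/(ω·C) = 0 - j22.09 Ω
Step 3 — Series combination: Z_total = R + L + C = 484 - j8.557 Ω = 484.1∠-1.0° Ω.
Step 4 — Source phasor: V = 5.45∠-91.0° V = -0.09512 - j5.449 V.
Step 5 — Ohm's law: I = V / Z_total = (-0.09512 - j5.449) / (484 - j8.557) = 2.535e-06 - j0.01126 A.
Step 6 — Convert to polar: |I| = 0.01126 A, ∠I = -90.0°.

I = 0.01126∠-90.0° A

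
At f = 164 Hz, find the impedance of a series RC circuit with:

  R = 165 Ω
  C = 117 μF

Step 1 — Angular frequency: ω = 2π·f = 2π·164 = 1030 rad/s.
Step 2 — Component impedances:
  R: Z = R = 165 Ω
  C: Z = 1/(jωC) = -j/(ω·C) = 0 - j8.295 Ω
Step 3 — Series combination: Z_total = R + C = 165 - j8.295 Ω = 165.2∠-2.9° Ω.

Z = 165 - j8.295 Ω = 165.2∠-2.9° Ω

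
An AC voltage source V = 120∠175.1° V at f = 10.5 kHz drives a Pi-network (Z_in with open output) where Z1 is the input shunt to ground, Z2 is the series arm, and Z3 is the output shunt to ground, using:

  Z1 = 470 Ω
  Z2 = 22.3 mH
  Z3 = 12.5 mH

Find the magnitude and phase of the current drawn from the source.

Step 1 — Angular frequency: ω = 2π·f = 2π·1.05e+04 = 6.597e+04 rad/s.
Step 2 — Component impedances:
  Z1: Z = R = 470 Ω
  Z2: Z = jωL = j·6.597e+04·0.0223 = 0 + j1471 Ω
  Z3: Z = jωL = j·6.597e+04·0.0125 = 0 + j824.7 Ω
Step 3 — With open output, the series arm Z2 and the output shunt Z3 appear in series to ground: Z2 + Z3 = 0 + j2296 Ω.
Step 4 — Parallel with input shunt Z1: Z_in = Z1 || (Z2 + Z3) = 451.1 + j92.35 Ω = 460.5∠11.6° Ω.
Step 5 — Source phasor: V = 120∠175.1° V = -119.6 + j10.25 V.
Step 6 — Ohm's law: I = V / Z_total = (-119.6 + j10.25) / (451.1 + j92.35) = -0.2499 + j0.07389 A.
Step 7 — Convert to polar: |I| = 0.2606 A, ∠I = 163.5°.

I = 0.2606∠163.5° A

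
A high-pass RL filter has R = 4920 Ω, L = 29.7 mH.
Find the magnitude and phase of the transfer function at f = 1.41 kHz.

Step 1 — Angular frequency: ω = 2π·1410 = 8859 rad/s.
Step 2 — Transfer function: H(jω) = jωL/(R + jωL).
Step 3 — Numerator jωL = j·263.1; denominator R + jωL = 4920 + j263.1.
Step 4 — H = 0.002852 + j0.05333.
Step 5 — Magnitude: |H| = 0.0534 (-25.4 dB); phase: φ = 86.9°.

|H| = 0.0534 (-25.4 dB), φ = 86.9°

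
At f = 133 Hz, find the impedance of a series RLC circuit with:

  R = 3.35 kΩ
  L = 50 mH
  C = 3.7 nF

Step 1 — Angular frequency: ω = 2π·f = 2π·133 = 835.7 rad/s.
Step 2 — Component impedances:
  R: Z = R = 3350 Ω
  L: Z = jωL = j·835.7·0.05 = 0 + j41.78 Ω
  C: Z = 1/(jωC) = -j/(ω·C) = 0 - j3.234e+05 Ω
Step 3 — Series combination: Z_total = R + L + C = 3350 - j3.234e+05 Ω = 3.234e+05∠-89.4° Ω.

Z = 3350 - j3.234e+05 Ω = 3.234e+05∠-89.4° Ω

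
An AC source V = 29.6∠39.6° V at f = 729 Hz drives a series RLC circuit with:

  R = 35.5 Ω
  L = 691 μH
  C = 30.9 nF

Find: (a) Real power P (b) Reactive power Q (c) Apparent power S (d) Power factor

Step 1 — Angular frequency: ω = 2π·f = 2π·729 = 4580 rad/s.
Step 2 — Component impedances:
  R: Z = R = 35.5 Ω
  L: Z = jωL = j·4580·0.000691 = 0 + j3.165 Ω
  C: Z = 1/(jωC) = -j/(ω·C) = 0 - j7065 Ω
Step 3 — Series combination: Z_total = R + L + C = 35.5 - j7062 Ω = 7062∠-89.7° Ω.
Step 4 — Source phasor: V = 29.6∠39.6° V = 22.81 + j18.87 V.
Step 5 — Current: I = V / Z = -0.002655 + j0.003243 A = 0.004191∠129.3° A.
Step 6 — Complex power: S = V·I* = 0.0006236 - j0.1241 VA.
Step 7 — Real power: P = Re(S) = 0.0006236 W.
Step 8 — Reactive power: Q = Im(S) = -0.1241 VAR.
Step 9 — Apparent power: |S| = 0.1241 VA.
Step 10 — Power factor: PF = P/|S| = 0.005027 (leading).

(a) P = 0.0006236 W  (b) Q = -0.1241 VAR  (c) S = 0.1241 VA  (d) PF = 0.005027 (leading)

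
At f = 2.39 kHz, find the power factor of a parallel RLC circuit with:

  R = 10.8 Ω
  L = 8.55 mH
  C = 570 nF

Step 1 — Angular frequency: ω = 2π·f = 2π·2390 = 1.502e+04 rad/s.
Step 2 — Component impedances:
  R: Z = R = 10.8 Ω
  L: Z = jωL = j·1.502e+04·0.00855 = 0 + j128.4 Ω
  C: Z = 1/(jωC) = -j/(ω·C) = 0 - j116.8 Ω
Step 3 — Parallel combination: 1/Z_total = 1/R + 1/L + 1/C; Z_total = 10.8 - j0.08993 Ω = 10.8∠-0.5° Ω.
Step 4 — Power factor: PF = cos(φ) = Re(Z)/|Z| = 10.8/10.8 = 1.
Step 5 — Type: Im(Z) = -0.08993 ⇒ leading (phase φ = -0.5°).

PF = 1 (leading, φ = -0.5°)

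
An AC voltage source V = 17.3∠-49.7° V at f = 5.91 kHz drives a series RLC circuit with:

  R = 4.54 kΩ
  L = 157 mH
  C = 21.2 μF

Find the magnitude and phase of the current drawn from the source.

Step 1 — Angular frequency: ω = 2π·f = 2π·5910 = 3.713e+04 rad/s.
Step 2 — Component impedances:
  R: Z = R = 4540 Ω
  L: Z = jωL = j·3.713e+04·0.157 = 0 + j5830 Ω
  C: Z = 1/(jωC) = -j/(ω·C) = 0 - j1.27 Ω
Step 3 — Series combination: Z_total = R + L + C = 4540 + j5829 Ω = 7388∠52.1° Ω.
Step 4 — Source phasor: V = 17.3∠-49.7° V = 11.19 - j13.19 V.
Step 5 — Ohm's law: I = V / Z_total = (11.19 - j13.19) / (4540 + j5829) = -0.0004782 - j0.002292 A.
Step 6 — Convert to polar: |I| = 0.002342 A, ∠I = -101.8°.

I = 0.002342∠-101.8° A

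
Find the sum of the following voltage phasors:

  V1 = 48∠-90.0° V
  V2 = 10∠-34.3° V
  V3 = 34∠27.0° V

Step 1 — Convert each phasor to rectangular form:
  V1 = 48·(cos(-90.0°) + j·sin(-90.0°)) = 0 - j48 V
  V2 = 10·(cos(-34.3°) + j·sin(-34.3°)) = 8.261 - j5.635 V
  V3 = 34·(cos(27.0°) + j·sin(27.0°)) = 30.29 + j15.44 V
Step 2 — Sum components: V_total = 38.56 - j38.2 V.
Step 3 — Convert to polar: |V_total| = 54.27 V, ∠V_total = -44.7°.

V_total = 54.27∠-44.7° V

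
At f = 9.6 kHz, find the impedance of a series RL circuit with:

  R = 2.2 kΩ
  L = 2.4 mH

Step 1 — Angular frequency: ω = 2π·f = 2π·9600 = 6.032e+04 rad/s.
Step 2 — Component impedances:
  R: Z = R = 2200 Ω
  L: Z = jωL = j·6.032e+04·0.0024 = 0 + j144.8 Ω
Step 3 — Series combination: Z_total = R + L = 2200 + j144.8 Ω = 2205∠3.8° Ω.

Z = 2200 + j144.8 Ω = 2205∠3.8° Ω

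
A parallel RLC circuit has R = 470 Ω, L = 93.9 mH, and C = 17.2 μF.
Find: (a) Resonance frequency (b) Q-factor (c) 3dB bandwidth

Step 1 — Resonance: ω₀ = 1/√(LC) = 1/√(0.0939·1.72e-05) = 786.9 rad/s.
Step 2 — f₀ = ω₀/(2π) = 125.2 Hz.
Step 3 — Parallel Q: Q = R/(ω₀L) = 470/(786.9·0.0939) = 6.361.
Step 4 — Bandwidth: Δω = ω₀/Q = 123.7 rad/s; BW = Δω/(2π) = 19.69 Hz.

(a) f₀ = 125.2 Hz  (b) Q = 6.361  (c) BW = 19.69 Hz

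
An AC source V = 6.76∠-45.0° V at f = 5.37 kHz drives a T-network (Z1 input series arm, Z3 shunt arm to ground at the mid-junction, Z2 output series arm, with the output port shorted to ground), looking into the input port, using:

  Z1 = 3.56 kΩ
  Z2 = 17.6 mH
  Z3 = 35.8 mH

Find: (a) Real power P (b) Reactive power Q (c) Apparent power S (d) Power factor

Step 1 — Angular frequency: ω = 2π·f = 2π·5370 = 3.374e+04 rad/s.
Step 2 — Component impedances:
  Z1: Z = R = 3560 Ω
  Z2: Z = jωL = j·3.374e+04·0.0176 = 0 + j593.8 Ω
  Z3: Z = jωL = j·3.374e+04·0.0358 = 0 + j1208 Ω
Step 3 — With the output port shorted to ground, the output series arm Z2 runs from the junction to ground; the shunt arm Z3 also runs from the junction to ground. They appear in parallel: Z3 || Z2 = 0 + j398.1 Ω.
Step 4 — Series with input arm Z1: Z_in = Z1 + (Z3 || Z2) = 3560 + j398.1 Ω = 3582∠6.4° Ω.
Step 5 — Source phasor: V = 6.76∠-45.0° V = 4.78 - j4.78 V.
Step 6 — Current: I = V / Z = 0.001178 - j0.001474 A = 0.001887∠-51.4° A.
Step 7 — Complex power: S = V·I* = 0.01268 + j0.001418 VA.
Step 8 — Real power: P = Re(S) = 0.01268 W.
Step 9 — Reactive power: Q = Im(S) = 0.001418 VAR.
Step 10 — Apparent power: |S| = 0.01276 VA.
Step 11 — Power factor: PF = P/|S| = 0.9938 (lagging).

(a) P = 0.01268 W  (b) Q = 0.001418 VAR  (c) S = 0.01276 VA  (d) PF = 0.9938 (lagging)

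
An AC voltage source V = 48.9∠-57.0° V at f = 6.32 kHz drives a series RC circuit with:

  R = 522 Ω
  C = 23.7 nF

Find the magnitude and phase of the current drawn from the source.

Step 1 — Angular frequency: ω = 2π·f = 2π·6320 = 3.971e+04 rad/s.
Step 2 — Component impedances:
  R: Z = R = 522 Ω
  C: Z = 1/(jωC) = -j/(ω·C) = 0 - j1063 Ω
Step 3 — Series combination: Z_total = R + C = 522 - j1063 Ω = 1184∠-63.8° Ω.
Step 4 — Source phasor: V = 48.9∠-57.0° V = 26.63 - j41.01 V.
Step 5 — Ohm's law: I = V / Z_total = (26.63 - j41.01) / (522 - j1063) = 0.04101 + j0.004917 A.
Step 6 — Convert to polar: |I| = 0.04131 A, ∠I = 6.8°.

I = 0.04131∠6.8° A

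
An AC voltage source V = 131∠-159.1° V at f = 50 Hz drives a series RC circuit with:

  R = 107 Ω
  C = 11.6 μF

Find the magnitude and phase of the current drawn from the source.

Step 1 — Angular frequency: ω = 2π·f = 2π·50 = 314.2 rad/s.
Step 2 — Component impedances:
  R: Z = R = 107 Ω
  C: Z = 1/(jωC) = -j/(ω·C) = 0 - j274.4 Ω
Step 3 — Series combination: Z_total = R + C = 107 - j274.4 Ω = 294.5∠-68.7° Ω.
Step 4 — Source phasor: V = 131∠-159.1° V = -122.4 - j46.73 V.
Step 5 — Ohm's law: I = V / Z_total = (-122.4 - j46.73) / (107 - j274.4) = -0.003125 - j0.4448 A.
Step 6 — Convert to polar: |I| = 0.4448 A, ∠I = -90.4°.

I = 0.4448∠-90.4° A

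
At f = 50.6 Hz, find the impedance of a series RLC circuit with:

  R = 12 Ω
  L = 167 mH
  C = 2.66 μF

Step 1 — Angular frequency: ω = 2π·f = 2π·50.6 = 317.9 rad/s.
Step 2 — Component impedances:
  R: Z = R = 12 Ω
  L: Z = jωL = j·317.9·0.167 = 0 + j53.09 Ω
  C: Z = 1/(jωC) = -j/(ω·C) = 0 - j1182 Ω
Step 3 — Series combination: Z_total = R + L + C = 12 - j1129 Ω = 1129∠-89.4° Ω.

Z = 12 - j1129 Ω = 1129∠-89.4° Ω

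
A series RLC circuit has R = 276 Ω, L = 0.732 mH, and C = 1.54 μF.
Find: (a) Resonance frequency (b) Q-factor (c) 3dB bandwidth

Step 1 — Resonance condition Im(Z)=0 gives ω₀ = 1/√(LC).
Step 2 — ω₀ = 1/√(0.000732·1.54e-06) = 2.978e+04 rad/s.
Step 3 — f₀ = ω₀/(2π) = 4740 Hz.
Step 4 — Series Q: Q = ω₀L/R = 2.978e+04·0.000732/276 = 0.07899.
Step 5 — 3dB bandwidth: Δω = ω₀/Q = 3.77e+05 rad/s; BW = Δω/(2π) = 6.001e+04 Hz.

(a) f₀ = 4740 Hz  (b) Q = 0.07899  (c) BW = 6.001e+04 Hz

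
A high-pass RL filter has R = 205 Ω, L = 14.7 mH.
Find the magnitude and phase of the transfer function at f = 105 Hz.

Step 1 — Angular frequency: ω = 2π·105 = 659.7 rad/s.
Step 2 — Transfer function: H(jω) = jωL/(R + jωL).
Step 3 — Numerator jωL = j·9.698; denominator R + jωL = 205 + j9.698.
Step 4 — H = 0.002233 + j0.0472.
Step 5 — Magnitude: |H| = 0.04725 (-26.5 dB); phase: φ = 87.3°.

|H| = 0.04725 (-26.5 dB), φ = 87.3°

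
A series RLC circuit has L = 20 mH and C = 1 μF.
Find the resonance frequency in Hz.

Step 1 — Resonance condition Im(Z)=0 gives ω₀ = 1/√(LC).
Step 2 — ω₀ = 1/√(0.02·1e-06) = 7071 rad/s.
Step 3 — f₀ = ω₀/(2π) = 1125 Hz.

f₀ = 1125 Hz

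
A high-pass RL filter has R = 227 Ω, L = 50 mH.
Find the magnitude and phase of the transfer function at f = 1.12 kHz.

Step 1 — Angular frequency: ω = 2π·1120 = 7037 rad/s.
Step 2 — Transfer function: H(jω) = jωL/(R + jωL).
Step 3 — Numerator jωL = j·351.9; denominator R + jωL = 227 + j351.9.
Step 4 — H = 0.7061 + j0.4555.
Step 5 — Magnitude: |H| = 0.8403 (-1.5 dB); phase: φ = 32.8°.

|H| = 0.8403 (-1.5 dB), φ = 32.8°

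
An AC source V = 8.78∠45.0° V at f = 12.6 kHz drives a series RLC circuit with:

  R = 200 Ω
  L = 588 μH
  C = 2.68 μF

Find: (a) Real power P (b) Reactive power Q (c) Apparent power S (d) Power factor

Step 1 — Angular frequency: ω = 2π·f = 2π·1.26e+04 = 7.917e+04 rad/s.
Step 2 — Component impedances:
  R: Z = R = 200 Ω
  L: Z = jωL = j·7.917e+04·0.000588 = 0 + j46.55 Ω
  C: Z = 1/(jωC) = -j/(ω·C) = 0 - j4.713 Ω
Step 3 — Series combination: Z_total = R + L + C = 200 + j41.84 Ω = 204.3∠11.8° Ω.
Step 4 — Source phasor: V = 8.78∠45.0° V = 6.208 + j6.208 V.
Step 5 — Current: I = V / Z = 0.03596 + j0.02352 A = 0.04297∠33.2° A.
Step 6 — Complex power: S = V·I* = 0.3693 + j0.07725 VA.
Step 7 — Real power: P = Re(S) = 0.3693 W.
Step 8 — Reactive power: Q = Im(S) = 0.07725 VAR.
Step 9 — Apparent power: |S| = 0.3773 VA.
Step 10 — Power factor: PF = P/|S| = 0.9788 (lagging).

(a) P = 0.3693 W  (b) Q = 0.07725 VAR  (c) S = 0.3773 VA  (d) PF = 0.9788 (lagging)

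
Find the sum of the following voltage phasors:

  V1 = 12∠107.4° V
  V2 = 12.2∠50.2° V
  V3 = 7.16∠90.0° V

Step 1 — Convert each phasor to rectangular form:
  V1 = 12·(cos(107.4°) + j·sin(107.4°)) = -3.588 + j11.45 V
  V2 = 12.2·(cos(50.2°) + j·sin(50.2°)) = 7.809 + j9.373 V
  V3 = 7.16·(cos(90.0°) + j·sin(90.0°)) = 0 + j7.16 V
Step 2 — Sum components: V_total = 4.221 + j27.98 V.
Step 3 — Convert to polar: |V_total| = 28.3 V, ∠V_total = 81.4°.

V_total = 28.3∠81.4° V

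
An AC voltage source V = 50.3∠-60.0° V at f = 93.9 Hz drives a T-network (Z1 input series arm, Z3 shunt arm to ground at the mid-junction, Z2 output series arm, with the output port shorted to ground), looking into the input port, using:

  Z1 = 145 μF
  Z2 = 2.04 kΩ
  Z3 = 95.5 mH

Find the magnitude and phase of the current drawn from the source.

Step 1 — Angular frequency: ω = 2π·f = 2π·93.9 = 590 rad/s.
Step 2 — Component impedances:
  Z1: Z = 1/(jωC) = -j/(ω·C) = 0 - j11.69 Ω
  Z2: Z = R = 2040 Ω
  Z3: Z = jωL = j·590·0.0955 = 0 + j56.34 Ω
Step 3 — With the output port shorted to ground, the output series arm Z2 runs from the junction to ground; the shunt arm Z3 also runs from the junction to ground. They appear in parallel: Z3 || Z2 = 1.555 + j56.3 Ω.
Step 4 — Series with input arm Z1: Z_in = Z1 + (Z3 || Z2) = 1.555 + j44.61 Ω = 44.64∠88.0° Ω.
Step 5 — Source phasor: V = 50.3∠-60.0° V = 25.15 - j43.56 V.
Step 6 — Ohm's law: I = V / Z_total = (25.15 - j43.56) / (1.555 + j44.61) = -0.9556 - j0.5971 A.
Step 7 — Convert to polar: |I| = 1.127 A, ∠I = -148.0°.

I = 1.127∠-148.0° A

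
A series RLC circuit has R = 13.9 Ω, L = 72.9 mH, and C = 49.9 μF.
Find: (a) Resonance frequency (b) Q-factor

Step 1 — Resonance condition Im(Z)=0 gives ω₀ = 1/√(LC).
Step 2 — ω₀ = 1/√(0.0729·4.99e-05) = 524.3 rad/s.
Step 3 — f₀ = ω₀/(2π) = 83.45 Hz.
Step 4 — Series Q: Q = ω₀L/R = 524.3·0.0729/13.9 = 2.75.

(a) f₀ = 83.45 Hz  (b) Q = 2.75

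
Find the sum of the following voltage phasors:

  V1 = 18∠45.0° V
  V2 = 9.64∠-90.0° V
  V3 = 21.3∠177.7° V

Step 1 — Convert each phasor to rectangular form:
  V1 = 18·(cos(45.0°) + j·sin(45.0°)) = 12.73 + j12.73 V
  V2 = 9.64·(cos(-90.0°) + j·sin(-90.0°)) = 0 - j9.64 V
  V3 = 21.3·(cos(177.7°) + j·sin(177.7°)) = -21.28 + j0.8548 V
Step 2 — Sum components: V_total = -8.555 + j3.943 V.
Step 3 — Convert to polar: |V_total| = 9.42 V, ∠V_total = 155.3°.

V_total = 9.42∠155.3° V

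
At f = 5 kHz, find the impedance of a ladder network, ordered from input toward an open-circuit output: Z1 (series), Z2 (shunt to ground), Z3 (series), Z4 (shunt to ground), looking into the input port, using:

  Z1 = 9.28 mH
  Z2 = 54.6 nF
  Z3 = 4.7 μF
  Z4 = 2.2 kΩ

Step 1 — Angular frequency: ω = 2π·f = 2π·5000 = 3.142e+04 rad/s.
Step 2 — Component impedances:
  Z1: Z = jωL = j·3.142e+04·0.00928 = 0 + j291.5 Ω
  Z2: Z = 1/(jωC) = -j/(ω·C) = 0 - j583 Ω
  Z3: Z = 1/(jωC) = -j/(ω·C) = 0 - j6.773 Ω
  Z4: Z = R = 2200 Ω
Step 3 — Ladder network (open output): work backward from the far end, alternating series and parallel combinations. Z_in = 144.1 - j252.8 Ω = 291∠-60.3° Ω.

Z = 144.1 - j252.8 Ω = 291∠-60.3° Ω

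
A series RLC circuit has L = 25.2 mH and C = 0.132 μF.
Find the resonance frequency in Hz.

Step 1 — Resonance condition Im(Z)=0 gives ω₀ = 1/√(LC).
Step 2 — ω₀ = 1/√(0.0252·1.32e-07) = 1.734e+04 rad/s.
Step 3 — f₀ = ω₀/(2π) = 2760 Hz.

f₀ = 2760 Hz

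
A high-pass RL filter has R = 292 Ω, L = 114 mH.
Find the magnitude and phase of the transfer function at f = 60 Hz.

Step 1 — Angular frequency: ω = 2π·60 = 377 rad/s.
Step 2 — Transfer function: H(jω) = jωL/(R + jωL).
Step 3 — Numerator jωL = j·42.98; denominator R + jωL = 292 + j42.98.
Step 4 — H = 0.0212 + j0.1441.
Step 5 — Magnitude: |H| = 0.1456 (-16.7 dB); phase: φ = 81.6°.

|H| = 0.1456 (-16.7 dB), φ = 81.6°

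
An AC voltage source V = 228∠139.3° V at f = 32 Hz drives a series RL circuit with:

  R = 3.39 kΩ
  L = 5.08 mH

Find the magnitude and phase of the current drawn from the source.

Step 1 — Angular frequency: ω = 2π·f = 2π·32 = 201.1 rad/s.
Step 2 — Component impedances:
  R: Z = R = 3390 Ω
  L: Z = jωL = j·201.1·0.00508 = 0 + j1.021 Ω
Step 3 — Series combination: Z_total = R + L = 3390 + j1.021 Ω = 3390∠0.0° Ω.
Step 4 — Source phasor: V = 228∠139.3° V = -172.9 + j148.7 V.
Step 5 — Ohm's law: I = V / Z_total = (-172.9 + j148.7) / (3390 + j1.021) = -0.05098 + j0.04387 A.
Step 6 — Convert to polar: |I| = 0.06726 A, ∠I = 139.3°.

I = 0.06726∠139.3° A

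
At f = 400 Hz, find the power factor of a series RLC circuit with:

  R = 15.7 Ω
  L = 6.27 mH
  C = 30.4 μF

Step 1 — Angular frequency: ω = 2π·f = 2π·400 = 2513 rad/s.
Step 2 — Component impedances:
  R: Z = R = 15.7 Ω
  L: Z = jωL = j·2513·0.00627 = 0 + j15.76 Ω
  C: Z = 1/(jωC) = -j/(ω·C) = 0 - j13.09 Ω
Step 3 — Series combination: Z_total = R + L + C = 15.7 + j2.67 Ω = 15.93∠9.7° Ω.
Step 4 — Power factor: PF = cos(φ) = Re(Z)/|Z| = 15.7/15.9254 = 0.9858.
Step 5 — Type: Im(Z) = 2.67 ⇒ lagging (phase φ = 9.7°).

PF = 0.9858 (lagging, φ = 9.7°)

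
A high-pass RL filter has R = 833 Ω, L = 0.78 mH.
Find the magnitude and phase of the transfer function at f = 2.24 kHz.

Step 1 — Angular frequency: ω = 2π·2240 = 1.407e+04 rad/s.
Step 2 — Transfer function: H(jω) = jωL/(R + jωL).
Step 3 — Numerator jωL = j·10.98; denominator R + jωL = 833 + j10.98.
Step 4 — H = 0.0001737 + j0.01318.
Step 5 — Magnitude: |H| = 0.01318 (-37.6 dB); phase: φ = 89.2°.

|H| = 0.01318 (-37.6 dB), φ = 89.2°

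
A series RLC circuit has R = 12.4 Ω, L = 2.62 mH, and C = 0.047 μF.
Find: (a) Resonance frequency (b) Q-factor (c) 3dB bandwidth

Step 1 — Resonance: ω₀ = 1/√(LC) = 1/√(0.00262·4.7e-08) = 9.012e+04 rad/s.
Step 2 — f₀ = ω₀/(2π) = 1.434e+04 Hz.
Step 3 — Series Q: Q = ω₀L/R = 9.012e+04·0.00262/12.4 = 19.04.
Step 4 — Bandwidth: Δω = ω₀/Q = 4733 rad/s; BW = Δω/(2π) = 753.3 Hz.

(a) f₀ = 1.434e+04 Hz  (b) Q = 19.04  (c) BW = 753.3 Hz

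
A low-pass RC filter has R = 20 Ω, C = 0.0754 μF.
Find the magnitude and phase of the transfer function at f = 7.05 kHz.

Step 1 — Angular frequency: ω = 2π·7050 = 4.43e+04 rad/s.
Step 2 — Transfer function: H(jω) = 1/(1 + jωRC).
Step 3 — Denominator: 1 + jωRC = 1 + j·4.43e+04·20·7.54e-08 = 1 + j0.0668.
Step 4 — H = 0.9956 - j0.0665.
Step 5 — Magnitude: |H| = 0.9978 (-0.0 dB); phase: φ = -3.8°.

|H| = 0.9978 (-0.0 dB), φ = -3.8°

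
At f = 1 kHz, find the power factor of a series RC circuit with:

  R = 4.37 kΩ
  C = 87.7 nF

Step 1 — Angular frequency: ω = 2π·f = 2π·1000 = 6283 rad/s.
Step 2 — Component impedances:
  R: Z = R = 4370 Ω
  C: Z = 1/(jωC) = -j/(ω·C) = 0 - j1815 Ω
Step 3 — Series combination: Z_total = R + C = 4370 - j1815 Ω = 4732∠-22.6° Ω.
Step 4 — Power factor: PF = cos(φ) = Re(Z)/|Z| = 4370/4732 = 0.9235.
Step 5 — Type: Im(Z) = -1815 ⇒ leading (phase φ = -22.6°).

PF = 0.9235 (leading, φ = -22.6°)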